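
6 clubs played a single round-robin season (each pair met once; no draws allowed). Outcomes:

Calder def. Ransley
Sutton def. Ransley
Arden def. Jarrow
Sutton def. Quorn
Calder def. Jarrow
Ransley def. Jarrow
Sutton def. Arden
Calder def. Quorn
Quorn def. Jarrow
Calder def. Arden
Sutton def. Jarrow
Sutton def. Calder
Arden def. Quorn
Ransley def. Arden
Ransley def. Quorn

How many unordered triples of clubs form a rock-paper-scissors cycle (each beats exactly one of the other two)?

Win totals: Jarrow 0, Sutton 5, Quorn 1, Calder 4, Ransley 3, Arden 2.
A club with w wins dominates both others in C(w,2) triples; summing gives 0 + 10 + 0 + 6 + 3 + 1 = 20 transitive triples.
Total triples C(6,3) = 20, so cyclic triples = 20 − 20 = 0.

0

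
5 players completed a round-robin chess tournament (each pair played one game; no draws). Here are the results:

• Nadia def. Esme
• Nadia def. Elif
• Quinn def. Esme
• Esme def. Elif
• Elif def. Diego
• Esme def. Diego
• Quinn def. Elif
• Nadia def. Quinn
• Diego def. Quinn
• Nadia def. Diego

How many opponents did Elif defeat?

1

Elif's results: beat Diego; lost to Esme, Quinn, Nadia.
That is 1 win.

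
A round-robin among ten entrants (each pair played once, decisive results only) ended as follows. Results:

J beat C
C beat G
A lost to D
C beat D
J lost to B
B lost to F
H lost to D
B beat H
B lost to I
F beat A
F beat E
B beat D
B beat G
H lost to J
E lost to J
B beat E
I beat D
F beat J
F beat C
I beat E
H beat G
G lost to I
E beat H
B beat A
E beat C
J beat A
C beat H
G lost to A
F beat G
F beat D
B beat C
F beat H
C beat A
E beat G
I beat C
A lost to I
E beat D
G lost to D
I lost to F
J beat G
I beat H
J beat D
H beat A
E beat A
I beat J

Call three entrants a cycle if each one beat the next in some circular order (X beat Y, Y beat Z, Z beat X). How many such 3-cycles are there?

Win totals: A 1, B 7, C 4, D 3, E 5, F 9, G 0, H 2, I 8, J 6.
An entrant with w wins dominates both others in C(w,2) triples; summing gives 0 + 21 + 6 + 3 + 10 + 36 + 0 + 1 + 28 + 15 = 120 transitive triples.
Total triples C(10,3) = 120, so cyclic triples = 120 − 120 = 0.

0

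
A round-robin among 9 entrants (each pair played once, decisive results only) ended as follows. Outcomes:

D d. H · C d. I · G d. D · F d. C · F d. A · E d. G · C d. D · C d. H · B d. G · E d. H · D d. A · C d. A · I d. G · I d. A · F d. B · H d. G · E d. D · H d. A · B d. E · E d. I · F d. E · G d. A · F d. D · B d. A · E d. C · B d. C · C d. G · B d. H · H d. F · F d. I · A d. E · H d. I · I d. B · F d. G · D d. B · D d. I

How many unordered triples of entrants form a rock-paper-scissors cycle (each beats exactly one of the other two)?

Win totals: A 1, B 5, C 5, D 4, E 5, F 7, G 2, H 4, I 3.
An entrant with w wins dominates both others in C(w,2) triples; summing gives 0 + 10 + 10 + 6 + 10 + 21 + 1 + 6 + 3 = 67 transitive triples.
Total triples C(9,3) = 84, so cyclic triples = 84 − 67 = 17.

17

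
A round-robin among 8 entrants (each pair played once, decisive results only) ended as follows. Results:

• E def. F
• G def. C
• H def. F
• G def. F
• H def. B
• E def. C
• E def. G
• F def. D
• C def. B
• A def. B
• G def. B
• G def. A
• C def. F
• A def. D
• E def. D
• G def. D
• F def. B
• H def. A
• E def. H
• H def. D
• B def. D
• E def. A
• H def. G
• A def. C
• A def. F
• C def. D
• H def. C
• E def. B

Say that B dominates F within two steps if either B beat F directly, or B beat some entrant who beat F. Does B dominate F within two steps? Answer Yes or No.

B did not beat F directly.
B beat D, but each of them lost to F. No two-step path.

No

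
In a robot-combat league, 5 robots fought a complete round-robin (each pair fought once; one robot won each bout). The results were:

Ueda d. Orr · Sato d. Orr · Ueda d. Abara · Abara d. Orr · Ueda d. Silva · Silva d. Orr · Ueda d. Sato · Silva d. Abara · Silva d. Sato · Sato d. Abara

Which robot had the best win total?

Ueda

Win totals: Sato 2, Silva 3, Ueda 4, Abara 1, Orr 0.
Ueda leads with 4 wins (next highest: 3).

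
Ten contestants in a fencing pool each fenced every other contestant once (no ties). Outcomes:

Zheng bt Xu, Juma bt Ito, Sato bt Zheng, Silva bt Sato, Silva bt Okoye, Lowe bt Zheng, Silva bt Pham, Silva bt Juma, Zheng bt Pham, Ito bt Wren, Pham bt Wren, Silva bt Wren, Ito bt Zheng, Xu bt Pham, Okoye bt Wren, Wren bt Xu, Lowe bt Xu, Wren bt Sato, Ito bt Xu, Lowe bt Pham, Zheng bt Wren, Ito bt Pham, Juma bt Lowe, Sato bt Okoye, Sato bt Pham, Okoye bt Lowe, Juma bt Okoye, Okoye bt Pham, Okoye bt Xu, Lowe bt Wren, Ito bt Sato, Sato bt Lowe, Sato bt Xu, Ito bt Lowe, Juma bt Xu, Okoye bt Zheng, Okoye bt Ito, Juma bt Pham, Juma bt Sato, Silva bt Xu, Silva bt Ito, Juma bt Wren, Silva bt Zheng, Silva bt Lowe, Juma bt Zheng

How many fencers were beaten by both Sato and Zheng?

2

Sato beat: Xu, Lowe, Okoye, Pham, Zheng.
Zheng beat: Xu, Pham, Wren.
Both beat: Xu, Pham — 2.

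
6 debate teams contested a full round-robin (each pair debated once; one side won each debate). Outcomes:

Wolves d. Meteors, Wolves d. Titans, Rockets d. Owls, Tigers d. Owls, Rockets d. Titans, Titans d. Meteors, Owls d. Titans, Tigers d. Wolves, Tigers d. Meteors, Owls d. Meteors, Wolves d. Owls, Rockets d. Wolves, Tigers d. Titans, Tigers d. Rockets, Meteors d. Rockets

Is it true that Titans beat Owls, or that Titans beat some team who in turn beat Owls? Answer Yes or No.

Titans did not beat Owls directly.
Titans beat Meteors, but each of them lost to Owls. No two-step path.

No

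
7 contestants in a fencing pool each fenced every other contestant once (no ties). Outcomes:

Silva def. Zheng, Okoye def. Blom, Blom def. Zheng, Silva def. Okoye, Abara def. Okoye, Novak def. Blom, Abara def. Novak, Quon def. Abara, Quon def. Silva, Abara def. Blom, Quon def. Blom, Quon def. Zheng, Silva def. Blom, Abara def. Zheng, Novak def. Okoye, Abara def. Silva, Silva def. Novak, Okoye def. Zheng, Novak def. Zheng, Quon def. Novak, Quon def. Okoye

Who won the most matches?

Quon

Win totals: Okoye 2, Zheng 0, Quon 6, Novak 3, Blom 1, Silva 4, Abara 5.
Quon leads with 6 wins (next highest: 5).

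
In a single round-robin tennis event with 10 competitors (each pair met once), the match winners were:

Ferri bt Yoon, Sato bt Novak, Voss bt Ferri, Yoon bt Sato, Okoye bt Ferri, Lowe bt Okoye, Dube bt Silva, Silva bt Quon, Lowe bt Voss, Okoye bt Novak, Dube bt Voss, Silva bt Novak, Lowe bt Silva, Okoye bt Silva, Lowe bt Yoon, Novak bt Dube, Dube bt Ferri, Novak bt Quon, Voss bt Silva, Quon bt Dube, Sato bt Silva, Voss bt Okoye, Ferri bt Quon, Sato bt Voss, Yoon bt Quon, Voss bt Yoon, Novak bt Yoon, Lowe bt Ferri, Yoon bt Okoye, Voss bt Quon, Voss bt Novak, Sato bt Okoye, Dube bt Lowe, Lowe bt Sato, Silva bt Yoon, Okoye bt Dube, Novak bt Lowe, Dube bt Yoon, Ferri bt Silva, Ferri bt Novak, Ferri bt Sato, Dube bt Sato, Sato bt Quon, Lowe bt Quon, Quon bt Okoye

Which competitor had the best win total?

Win totals: Quon 2, Dube 6, Lowe 7, Ferri 5, Silva 3, Yoon 3, Novak 4, Voss 6, Okoye 4, Sato 5.
Lowe leads with 7 wins (next highest: 6).

Lowe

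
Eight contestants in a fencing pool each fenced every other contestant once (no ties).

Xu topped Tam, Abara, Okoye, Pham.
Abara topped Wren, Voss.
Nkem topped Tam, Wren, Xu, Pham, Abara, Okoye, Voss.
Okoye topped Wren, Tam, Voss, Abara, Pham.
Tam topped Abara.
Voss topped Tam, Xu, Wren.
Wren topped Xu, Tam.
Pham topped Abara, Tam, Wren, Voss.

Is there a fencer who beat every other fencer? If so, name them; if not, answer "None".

Nkem has 7 wins out of 7 opponents — a perfect record.

Nkem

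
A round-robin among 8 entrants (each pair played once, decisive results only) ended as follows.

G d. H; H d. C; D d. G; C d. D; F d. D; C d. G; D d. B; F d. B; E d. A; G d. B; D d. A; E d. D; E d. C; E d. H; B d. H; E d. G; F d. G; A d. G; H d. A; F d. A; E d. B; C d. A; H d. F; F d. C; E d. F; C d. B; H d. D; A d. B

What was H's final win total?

4

H's results: beat A, C, D, F; lost to B, E, G.
That is 4 wins.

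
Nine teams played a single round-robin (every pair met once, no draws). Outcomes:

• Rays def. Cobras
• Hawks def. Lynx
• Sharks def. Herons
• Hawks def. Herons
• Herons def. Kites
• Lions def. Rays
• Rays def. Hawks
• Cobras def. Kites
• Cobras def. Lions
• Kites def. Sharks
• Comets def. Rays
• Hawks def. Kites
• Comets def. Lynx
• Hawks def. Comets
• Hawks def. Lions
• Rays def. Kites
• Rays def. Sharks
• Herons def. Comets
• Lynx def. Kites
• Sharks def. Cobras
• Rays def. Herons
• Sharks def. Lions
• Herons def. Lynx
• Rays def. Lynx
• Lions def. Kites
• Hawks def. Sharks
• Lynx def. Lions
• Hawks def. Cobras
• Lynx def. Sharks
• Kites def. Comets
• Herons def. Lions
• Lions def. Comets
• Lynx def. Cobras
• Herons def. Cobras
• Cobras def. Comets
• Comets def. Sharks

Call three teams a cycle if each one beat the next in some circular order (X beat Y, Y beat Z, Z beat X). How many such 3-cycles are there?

19

Win totals: Herons 5, Rays 6, Cobras 3, Lions 3, Comets 3, Kites 2, Hawks 7, Sharks 3, Lynx 4.
A team with w wins dominates both others in C(w,2) triples; summing gives 10 + 15 + 3 + 3 + 3 + 1 + 21 + 3 + 6 = 65 transitive triples.
Total triples C(9,3) = 84, so cyclic triples = 84 − 65 = 19.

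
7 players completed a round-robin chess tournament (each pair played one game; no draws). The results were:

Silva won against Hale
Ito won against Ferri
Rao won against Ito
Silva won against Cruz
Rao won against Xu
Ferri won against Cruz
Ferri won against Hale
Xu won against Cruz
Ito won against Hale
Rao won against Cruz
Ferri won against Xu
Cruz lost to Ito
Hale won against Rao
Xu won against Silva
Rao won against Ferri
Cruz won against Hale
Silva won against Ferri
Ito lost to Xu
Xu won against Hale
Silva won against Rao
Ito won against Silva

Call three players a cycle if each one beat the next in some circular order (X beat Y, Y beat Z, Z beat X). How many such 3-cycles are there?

8

Win totals: Ito 4, Cruz 1, Ferri 3, Silva 4, Hale 1, Rao 4, Xu 4.
A player with w wins dominates both others in C(w,2) triples; summing gives 6 + 0 + 3 + 6 + 0 + 6 + 6 = 27 transitive triples.
Total triples C(7,3) = 35, so cyclic triples = 35 − 27 = 8.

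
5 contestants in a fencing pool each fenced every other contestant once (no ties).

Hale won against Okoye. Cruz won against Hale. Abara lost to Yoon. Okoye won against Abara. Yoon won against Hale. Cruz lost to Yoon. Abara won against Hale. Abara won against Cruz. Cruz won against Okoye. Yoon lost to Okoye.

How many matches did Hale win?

1

Hale's results: beat Okoye; lost to Yoon, Cruz, Abara.
That is 1 win.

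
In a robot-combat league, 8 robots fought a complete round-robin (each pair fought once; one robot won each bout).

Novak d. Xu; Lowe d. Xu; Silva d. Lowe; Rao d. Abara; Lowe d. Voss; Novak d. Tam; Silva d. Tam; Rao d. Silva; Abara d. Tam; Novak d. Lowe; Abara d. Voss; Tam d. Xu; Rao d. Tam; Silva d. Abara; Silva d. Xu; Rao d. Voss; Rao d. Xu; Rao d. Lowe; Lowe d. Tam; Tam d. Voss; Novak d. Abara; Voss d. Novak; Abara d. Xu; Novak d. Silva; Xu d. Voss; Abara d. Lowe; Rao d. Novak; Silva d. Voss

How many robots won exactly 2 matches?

1

Win totals: Xu 1, Voss 1, Tam 2, Silva 5, Abara 4, Novak 5, Rao 7, Lowe 3.
Exactly 2: Tam — 1 robot.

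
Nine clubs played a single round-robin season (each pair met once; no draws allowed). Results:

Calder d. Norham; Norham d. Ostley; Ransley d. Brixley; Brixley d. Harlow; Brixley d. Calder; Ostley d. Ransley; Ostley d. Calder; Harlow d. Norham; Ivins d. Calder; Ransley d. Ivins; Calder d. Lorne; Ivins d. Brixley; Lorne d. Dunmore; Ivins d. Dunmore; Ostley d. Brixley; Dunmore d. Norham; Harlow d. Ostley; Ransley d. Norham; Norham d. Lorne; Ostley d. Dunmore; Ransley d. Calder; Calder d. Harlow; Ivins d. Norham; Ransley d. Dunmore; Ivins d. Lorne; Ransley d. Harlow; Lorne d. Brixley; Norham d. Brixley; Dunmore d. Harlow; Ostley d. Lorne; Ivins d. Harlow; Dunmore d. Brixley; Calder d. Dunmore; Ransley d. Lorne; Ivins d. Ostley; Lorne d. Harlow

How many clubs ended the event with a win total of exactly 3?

Win totals: Ostley 5, Ivins 7, Dunmore 3, Brixley 2, Norham 3, Harlow 2, Ransley 7, Calder 4, Lorne 3.
Exactly 3: Dunmore, Norham, Lorne — 3 clubs.

3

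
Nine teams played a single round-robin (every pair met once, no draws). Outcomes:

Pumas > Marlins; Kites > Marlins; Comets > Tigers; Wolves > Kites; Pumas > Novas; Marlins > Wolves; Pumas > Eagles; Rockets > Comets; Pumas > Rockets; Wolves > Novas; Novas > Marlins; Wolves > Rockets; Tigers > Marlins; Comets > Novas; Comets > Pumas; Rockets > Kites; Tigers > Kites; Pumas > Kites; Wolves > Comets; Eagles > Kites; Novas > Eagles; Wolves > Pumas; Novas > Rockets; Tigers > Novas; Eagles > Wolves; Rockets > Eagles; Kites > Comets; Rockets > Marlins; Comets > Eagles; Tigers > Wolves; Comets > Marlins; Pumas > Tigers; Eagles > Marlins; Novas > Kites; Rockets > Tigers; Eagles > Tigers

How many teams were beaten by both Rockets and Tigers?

Rockets beat: Marlins, Eagles, Kites, Comets, Tigers.
Tigers beat: Wolves, Marlins, Novas, Kites.
Both beat: Marlins, Kites — 2.

2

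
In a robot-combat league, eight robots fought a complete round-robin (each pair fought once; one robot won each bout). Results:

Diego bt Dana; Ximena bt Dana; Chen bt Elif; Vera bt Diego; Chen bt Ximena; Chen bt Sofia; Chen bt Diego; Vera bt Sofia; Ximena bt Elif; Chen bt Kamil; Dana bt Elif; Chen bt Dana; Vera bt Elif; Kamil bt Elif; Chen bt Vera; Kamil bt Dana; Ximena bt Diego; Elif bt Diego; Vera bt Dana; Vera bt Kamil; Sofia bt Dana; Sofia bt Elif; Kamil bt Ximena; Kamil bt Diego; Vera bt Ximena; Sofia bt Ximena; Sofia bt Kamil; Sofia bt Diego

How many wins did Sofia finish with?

5

Sofia's results: beat Diego, Dana, Ximena, Kamil, Elif; lost to Chen, Vera.
That is 5 wins.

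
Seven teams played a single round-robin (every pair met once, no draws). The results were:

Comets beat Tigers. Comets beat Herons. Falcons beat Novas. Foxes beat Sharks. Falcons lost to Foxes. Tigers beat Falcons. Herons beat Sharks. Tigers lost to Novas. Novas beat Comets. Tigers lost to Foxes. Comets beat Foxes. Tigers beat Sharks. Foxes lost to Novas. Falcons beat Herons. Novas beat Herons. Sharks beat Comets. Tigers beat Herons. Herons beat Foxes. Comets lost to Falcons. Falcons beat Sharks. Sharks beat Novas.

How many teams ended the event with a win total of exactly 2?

Win totals: Comets 3, Falcons 4, Sharks 2, Foxes 3, Novas 4, Tigers 3, Herons 2.
Exactly 2: Sharks, Herons — 2 teams.

2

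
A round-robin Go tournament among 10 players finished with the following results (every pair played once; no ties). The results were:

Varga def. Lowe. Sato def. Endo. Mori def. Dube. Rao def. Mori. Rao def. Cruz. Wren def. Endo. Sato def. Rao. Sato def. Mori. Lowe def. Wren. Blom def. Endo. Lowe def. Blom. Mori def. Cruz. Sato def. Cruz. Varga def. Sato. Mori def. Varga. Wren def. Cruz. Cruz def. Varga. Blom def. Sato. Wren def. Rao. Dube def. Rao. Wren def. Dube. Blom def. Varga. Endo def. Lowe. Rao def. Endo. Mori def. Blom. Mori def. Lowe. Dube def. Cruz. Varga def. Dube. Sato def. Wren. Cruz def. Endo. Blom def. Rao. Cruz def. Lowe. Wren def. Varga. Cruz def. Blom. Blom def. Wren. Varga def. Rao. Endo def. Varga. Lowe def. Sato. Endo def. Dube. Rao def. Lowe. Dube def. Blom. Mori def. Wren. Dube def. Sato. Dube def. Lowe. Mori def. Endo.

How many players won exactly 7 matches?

Win totals: Cruz 4, Dube 5, Blom 5, Varga 4, Lowe 3, Sato 5, Rao 4, Wren 5, Mori 7, Endo 3.
Exactly 7: Mori — 1 player.

1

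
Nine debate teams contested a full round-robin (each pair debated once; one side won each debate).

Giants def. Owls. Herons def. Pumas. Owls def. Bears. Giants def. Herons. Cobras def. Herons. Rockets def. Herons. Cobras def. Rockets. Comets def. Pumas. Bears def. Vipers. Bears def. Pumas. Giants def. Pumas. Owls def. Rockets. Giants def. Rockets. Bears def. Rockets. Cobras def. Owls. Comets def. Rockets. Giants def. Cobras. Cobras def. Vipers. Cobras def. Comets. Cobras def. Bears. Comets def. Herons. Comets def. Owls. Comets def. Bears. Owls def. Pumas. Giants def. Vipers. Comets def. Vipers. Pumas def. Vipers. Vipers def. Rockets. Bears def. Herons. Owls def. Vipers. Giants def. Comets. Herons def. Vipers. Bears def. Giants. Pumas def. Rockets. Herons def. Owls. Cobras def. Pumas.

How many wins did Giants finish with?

Giants' results: beat Comets, Owls, Pumas, Cobras, Vipers, Herons, Rockets; lost to Bears.
That is 7 wins.

7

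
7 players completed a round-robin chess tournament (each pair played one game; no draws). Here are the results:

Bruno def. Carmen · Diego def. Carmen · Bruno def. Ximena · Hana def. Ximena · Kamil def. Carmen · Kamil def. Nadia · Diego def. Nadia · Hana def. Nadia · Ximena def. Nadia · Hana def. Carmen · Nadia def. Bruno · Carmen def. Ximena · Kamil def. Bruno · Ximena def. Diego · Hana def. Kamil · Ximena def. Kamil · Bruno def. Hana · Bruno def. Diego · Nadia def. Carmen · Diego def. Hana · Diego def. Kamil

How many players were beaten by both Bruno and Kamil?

1

Bruno beat: Carmen, Ximena, Diego, Hana.
Kamil beat: Nadia, Carmen, Bruno.
Both beat: Carmen — 1.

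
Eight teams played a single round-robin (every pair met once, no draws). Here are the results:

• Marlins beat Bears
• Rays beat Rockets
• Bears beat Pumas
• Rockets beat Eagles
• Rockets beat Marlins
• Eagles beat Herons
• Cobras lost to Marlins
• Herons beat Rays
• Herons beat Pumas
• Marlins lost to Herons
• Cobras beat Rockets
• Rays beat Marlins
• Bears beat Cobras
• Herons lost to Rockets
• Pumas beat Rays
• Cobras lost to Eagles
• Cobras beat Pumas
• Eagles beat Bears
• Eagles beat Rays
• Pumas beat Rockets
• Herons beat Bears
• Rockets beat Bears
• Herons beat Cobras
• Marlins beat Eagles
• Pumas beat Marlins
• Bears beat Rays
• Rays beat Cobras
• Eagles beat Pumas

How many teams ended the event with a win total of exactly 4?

Win totals: Cobras 2, Bears 3, Herons 5, Pumas 3, Eagles 5, Rockets 4, Rays 3, Marlins 3.
Exactly 4: Rockets — 1 team.

1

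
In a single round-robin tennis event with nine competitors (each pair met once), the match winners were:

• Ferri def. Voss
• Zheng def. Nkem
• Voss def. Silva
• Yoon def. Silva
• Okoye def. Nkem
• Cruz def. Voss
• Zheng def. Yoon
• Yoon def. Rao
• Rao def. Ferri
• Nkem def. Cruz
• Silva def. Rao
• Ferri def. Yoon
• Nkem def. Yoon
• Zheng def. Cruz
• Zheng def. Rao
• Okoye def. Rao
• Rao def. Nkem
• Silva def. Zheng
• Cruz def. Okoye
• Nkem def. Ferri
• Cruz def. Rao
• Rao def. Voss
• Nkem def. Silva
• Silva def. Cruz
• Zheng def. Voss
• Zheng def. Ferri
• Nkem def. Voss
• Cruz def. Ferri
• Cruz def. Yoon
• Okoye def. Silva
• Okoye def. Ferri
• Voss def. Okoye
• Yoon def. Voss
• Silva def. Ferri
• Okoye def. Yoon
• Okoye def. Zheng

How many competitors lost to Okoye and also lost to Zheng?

Okoye beat: Nkem, Yoon, Silva, Zheng, Ferri, Rao.
Zheng beat: Voss, Nkem, Cruz, Yoon, Ferri, Rao.
Both beat: Nkem, Yoon, Ferri, Rao — 4.

4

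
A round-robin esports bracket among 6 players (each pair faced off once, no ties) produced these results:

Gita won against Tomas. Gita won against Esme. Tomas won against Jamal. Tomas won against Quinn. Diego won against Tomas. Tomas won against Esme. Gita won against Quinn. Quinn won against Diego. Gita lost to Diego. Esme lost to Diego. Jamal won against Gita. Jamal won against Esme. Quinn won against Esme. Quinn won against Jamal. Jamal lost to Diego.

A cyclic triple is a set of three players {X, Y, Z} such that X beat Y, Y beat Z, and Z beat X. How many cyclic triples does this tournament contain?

Of the C(6,3) = 20 triples, the cyclic ones are: {Quinn, Tomas, Diego}; {Quinn, Jamal, Gita}; {Quinn, Diego, Gita}; {Tomas, Jamal, Gita}.
That is 4.

4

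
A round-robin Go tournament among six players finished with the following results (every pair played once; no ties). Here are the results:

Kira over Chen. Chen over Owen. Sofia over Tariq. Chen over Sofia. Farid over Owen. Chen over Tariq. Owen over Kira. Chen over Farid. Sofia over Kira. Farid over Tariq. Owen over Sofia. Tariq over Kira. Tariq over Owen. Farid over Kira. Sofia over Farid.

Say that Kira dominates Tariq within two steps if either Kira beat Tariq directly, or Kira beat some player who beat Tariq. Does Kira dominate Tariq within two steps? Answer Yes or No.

Yes

Kira did not beat Tariq directly.
Kira beat Chen. Of those, Chen beat Tariq.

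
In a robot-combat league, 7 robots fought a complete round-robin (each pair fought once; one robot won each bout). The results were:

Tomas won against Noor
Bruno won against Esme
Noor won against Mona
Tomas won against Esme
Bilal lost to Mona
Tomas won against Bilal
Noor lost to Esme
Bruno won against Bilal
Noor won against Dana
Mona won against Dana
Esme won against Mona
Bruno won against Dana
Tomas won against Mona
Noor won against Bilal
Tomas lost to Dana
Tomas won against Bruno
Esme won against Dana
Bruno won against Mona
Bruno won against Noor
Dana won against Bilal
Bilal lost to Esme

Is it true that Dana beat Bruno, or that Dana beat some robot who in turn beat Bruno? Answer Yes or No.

Yes

Dana did not beat Bruno directly.
Dana beat Tomas, Bilal. Of those, Tomas beat Bruno.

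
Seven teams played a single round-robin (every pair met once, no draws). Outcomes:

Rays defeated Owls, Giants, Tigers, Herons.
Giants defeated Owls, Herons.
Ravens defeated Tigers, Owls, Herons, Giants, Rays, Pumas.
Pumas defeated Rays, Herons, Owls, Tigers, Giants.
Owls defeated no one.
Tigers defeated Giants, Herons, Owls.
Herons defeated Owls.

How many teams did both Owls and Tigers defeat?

Owls beat: no one.
Tigers beat: Giants, Herons, Owls.
No one was beaten by both.

0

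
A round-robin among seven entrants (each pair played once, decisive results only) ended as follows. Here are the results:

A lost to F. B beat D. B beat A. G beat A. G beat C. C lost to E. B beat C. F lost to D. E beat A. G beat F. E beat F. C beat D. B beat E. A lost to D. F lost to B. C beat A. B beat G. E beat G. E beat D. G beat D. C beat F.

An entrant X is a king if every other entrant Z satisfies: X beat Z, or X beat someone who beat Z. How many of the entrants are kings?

A cannot reach B, C, D, E, F, G in two steps.
B reaches everyone (king).
C cannot reach B, E, G in two steps.
D cannot reach B, C, E, G in two steps.
E cannot reach B in two steps.
F cannot reach B, C, D, E, G in two steps.
G cannot reach B, E in two steps.
Kings: B — 1.

1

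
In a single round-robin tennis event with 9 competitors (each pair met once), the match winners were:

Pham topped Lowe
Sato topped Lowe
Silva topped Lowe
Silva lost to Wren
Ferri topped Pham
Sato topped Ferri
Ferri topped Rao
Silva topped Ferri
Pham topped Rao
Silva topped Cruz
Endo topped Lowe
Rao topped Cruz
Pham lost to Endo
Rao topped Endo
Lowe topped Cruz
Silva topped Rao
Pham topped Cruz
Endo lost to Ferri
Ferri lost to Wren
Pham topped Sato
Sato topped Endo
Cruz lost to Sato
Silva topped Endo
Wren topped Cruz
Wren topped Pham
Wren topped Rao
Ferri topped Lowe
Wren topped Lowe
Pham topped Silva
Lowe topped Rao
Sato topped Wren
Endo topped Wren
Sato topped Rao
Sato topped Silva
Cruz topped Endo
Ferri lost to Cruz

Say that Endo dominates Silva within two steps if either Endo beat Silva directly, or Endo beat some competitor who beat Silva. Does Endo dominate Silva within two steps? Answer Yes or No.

Endo did not beat Silva directly.
Endo beat Pham, Wren, Lowe. Of those, Pham beat Silva.

Yes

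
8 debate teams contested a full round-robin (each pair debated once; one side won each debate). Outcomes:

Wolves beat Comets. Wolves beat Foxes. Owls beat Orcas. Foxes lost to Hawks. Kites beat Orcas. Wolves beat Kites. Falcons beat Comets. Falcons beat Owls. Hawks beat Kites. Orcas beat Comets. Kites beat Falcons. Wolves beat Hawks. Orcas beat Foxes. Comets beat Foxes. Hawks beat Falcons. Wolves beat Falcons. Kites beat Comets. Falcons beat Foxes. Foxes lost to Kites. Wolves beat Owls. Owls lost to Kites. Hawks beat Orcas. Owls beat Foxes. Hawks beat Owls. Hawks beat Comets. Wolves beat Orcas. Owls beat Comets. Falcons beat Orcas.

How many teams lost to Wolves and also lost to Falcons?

Wolves beat: Orcas, Kites, Comets, Foxes, Hawks, Falcons, Owls.
Falcons beat: Orcas, Comets, Foxes, Owls.
Both beat: Orcas, Comets, Foxes, Owls — 4.

4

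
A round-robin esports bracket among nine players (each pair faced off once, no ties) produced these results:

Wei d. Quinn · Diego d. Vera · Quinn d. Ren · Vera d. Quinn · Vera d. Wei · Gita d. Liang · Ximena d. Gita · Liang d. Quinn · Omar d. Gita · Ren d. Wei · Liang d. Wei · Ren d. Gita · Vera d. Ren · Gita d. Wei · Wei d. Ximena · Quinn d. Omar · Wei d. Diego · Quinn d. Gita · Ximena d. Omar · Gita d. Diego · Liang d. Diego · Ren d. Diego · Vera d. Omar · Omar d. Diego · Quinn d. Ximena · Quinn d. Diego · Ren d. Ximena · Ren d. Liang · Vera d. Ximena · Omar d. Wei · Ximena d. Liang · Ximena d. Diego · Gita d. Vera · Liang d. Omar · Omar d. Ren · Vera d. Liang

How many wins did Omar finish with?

4

Omar's results: beat Ren, Wei, Diego, Gita; lost to Quinn, Vera, Liang, Ximena.
That is 4 wins.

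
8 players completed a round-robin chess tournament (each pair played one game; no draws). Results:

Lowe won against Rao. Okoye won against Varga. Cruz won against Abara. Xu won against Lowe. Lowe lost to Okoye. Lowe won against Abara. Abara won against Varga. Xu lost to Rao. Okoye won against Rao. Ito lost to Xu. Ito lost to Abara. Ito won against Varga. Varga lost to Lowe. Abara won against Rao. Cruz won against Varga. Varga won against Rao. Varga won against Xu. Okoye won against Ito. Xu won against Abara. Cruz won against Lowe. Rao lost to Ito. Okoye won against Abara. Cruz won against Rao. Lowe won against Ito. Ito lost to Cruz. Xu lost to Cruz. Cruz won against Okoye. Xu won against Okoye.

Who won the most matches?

Win totals: Xu 4, Okoye 5, Abara 3, Varga 2, Cruz 7, Lowe 4, Rao 1, Ito 2.
Cruz leads with 7 wins (next highest: 5).

Cruz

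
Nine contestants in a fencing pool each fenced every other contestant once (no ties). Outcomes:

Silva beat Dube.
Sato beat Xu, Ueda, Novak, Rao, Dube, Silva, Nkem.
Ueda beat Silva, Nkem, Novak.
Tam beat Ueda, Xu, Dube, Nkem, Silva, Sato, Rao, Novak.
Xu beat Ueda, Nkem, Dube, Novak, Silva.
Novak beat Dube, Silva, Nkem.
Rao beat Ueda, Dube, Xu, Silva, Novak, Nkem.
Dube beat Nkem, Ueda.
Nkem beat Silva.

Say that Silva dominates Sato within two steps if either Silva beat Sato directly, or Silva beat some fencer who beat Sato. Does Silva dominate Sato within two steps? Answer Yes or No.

No

Silva did not beat Sato directly.
Silva beat Dube, but each of them lost to Sato. No two-step path.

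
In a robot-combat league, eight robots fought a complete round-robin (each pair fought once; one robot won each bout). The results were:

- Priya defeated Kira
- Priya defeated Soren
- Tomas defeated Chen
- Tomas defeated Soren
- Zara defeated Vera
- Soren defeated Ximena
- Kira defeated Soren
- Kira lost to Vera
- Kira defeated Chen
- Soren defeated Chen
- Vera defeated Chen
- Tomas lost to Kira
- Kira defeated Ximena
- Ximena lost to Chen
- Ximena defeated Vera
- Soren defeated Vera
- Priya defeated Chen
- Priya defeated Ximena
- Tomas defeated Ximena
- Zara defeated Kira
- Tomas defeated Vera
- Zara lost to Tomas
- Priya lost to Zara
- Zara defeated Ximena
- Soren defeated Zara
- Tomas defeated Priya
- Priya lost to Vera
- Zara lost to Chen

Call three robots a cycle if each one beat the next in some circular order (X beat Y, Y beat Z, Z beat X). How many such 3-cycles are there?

Win totals: Kira 4, Zara 4, Tomas 6, Priya 4, Chen 2, Vera 3, Soren 4, Ximena 1.
A robot with w wins dominates both others in C(w,2) triples; summing gives 6 + 6 + 15 + 6 + 1 + 3 + 6 + 0 = 43 transitive triples.
Total triples C(8,3) = 56, so cyclic triples = 56 − 43 = 13.

13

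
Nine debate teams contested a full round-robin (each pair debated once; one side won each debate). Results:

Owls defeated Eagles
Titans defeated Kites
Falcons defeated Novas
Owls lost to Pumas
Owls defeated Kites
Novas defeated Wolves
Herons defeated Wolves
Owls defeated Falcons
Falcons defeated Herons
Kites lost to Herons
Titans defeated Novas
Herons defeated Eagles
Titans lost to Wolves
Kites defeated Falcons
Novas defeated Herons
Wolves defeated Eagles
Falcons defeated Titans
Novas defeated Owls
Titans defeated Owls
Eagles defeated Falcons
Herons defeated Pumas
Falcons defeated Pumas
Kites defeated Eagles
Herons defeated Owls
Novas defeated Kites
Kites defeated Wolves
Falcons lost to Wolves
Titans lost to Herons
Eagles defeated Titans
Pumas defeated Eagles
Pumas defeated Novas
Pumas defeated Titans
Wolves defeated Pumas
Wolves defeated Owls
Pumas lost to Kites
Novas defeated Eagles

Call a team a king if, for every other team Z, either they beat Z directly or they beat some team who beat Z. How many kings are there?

8

Falcons reaches everyone (king).
Novas reaches everyone (king).
Kites reaches everyone (king).
Herons reaches everyone (king).
Pumas reaches everyone (king).
Titans reaches everyone (king).
Wolves reaches everyone (king).
Owls reaches everyone (king).
Eagles cannot reach Wolves in two steps.
Kings: Falcons, Novas, Kites, Herons, Pumas, Titans, Wolves, Owls — 8.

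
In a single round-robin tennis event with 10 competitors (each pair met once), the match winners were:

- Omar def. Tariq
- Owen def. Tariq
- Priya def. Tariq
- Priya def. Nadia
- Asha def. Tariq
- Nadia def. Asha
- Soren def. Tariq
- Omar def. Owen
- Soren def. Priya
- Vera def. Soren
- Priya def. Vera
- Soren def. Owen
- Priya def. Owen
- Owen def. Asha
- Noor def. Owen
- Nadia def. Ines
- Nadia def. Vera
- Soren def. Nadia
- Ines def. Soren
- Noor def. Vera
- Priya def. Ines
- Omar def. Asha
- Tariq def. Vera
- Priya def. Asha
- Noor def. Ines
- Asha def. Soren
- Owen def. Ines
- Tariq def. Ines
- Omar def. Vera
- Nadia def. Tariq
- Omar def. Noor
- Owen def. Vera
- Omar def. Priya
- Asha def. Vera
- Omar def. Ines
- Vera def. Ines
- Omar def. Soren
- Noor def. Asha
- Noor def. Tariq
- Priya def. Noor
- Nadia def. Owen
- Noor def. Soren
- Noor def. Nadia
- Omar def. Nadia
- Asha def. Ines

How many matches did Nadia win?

Nadia's results: beat Ines, Tariq, Asha, Vera, Owen; lost to Omar, Noor, Priya, Soren.
That is 5 wins.

5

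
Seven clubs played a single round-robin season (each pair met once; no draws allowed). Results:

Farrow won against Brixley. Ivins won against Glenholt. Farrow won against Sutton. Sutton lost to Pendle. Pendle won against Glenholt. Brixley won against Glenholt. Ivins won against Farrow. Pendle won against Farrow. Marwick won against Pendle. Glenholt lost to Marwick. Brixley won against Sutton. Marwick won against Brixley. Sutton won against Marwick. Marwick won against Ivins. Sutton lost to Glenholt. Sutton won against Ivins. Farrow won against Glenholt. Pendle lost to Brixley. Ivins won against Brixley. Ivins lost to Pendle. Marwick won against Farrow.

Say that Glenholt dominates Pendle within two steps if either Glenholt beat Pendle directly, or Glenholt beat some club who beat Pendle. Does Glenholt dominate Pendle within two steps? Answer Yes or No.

Glenholt did not beat Pendle directly.
Glenholt beat Sutton, but each of them lost to Pendle. No two-step path.

No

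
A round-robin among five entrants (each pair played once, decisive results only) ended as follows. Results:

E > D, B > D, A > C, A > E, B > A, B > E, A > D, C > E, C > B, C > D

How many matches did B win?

B's results: beat A, D, E; lost to C.
That is 3 wins.

3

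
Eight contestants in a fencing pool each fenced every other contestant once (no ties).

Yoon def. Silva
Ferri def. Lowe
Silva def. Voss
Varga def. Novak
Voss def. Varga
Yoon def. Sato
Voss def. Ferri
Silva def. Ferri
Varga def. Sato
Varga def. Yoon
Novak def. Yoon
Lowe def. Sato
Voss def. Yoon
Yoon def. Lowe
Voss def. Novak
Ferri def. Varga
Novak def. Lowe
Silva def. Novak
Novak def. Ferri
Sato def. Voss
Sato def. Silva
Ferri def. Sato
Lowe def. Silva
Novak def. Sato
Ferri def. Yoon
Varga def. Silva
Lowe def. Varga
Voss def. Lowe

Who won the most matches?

Voss

Win totals: Novak 4, Sato 2, Silva 3, Ferri 4, Yoon 3, Voss 5, Varga 4, Lowe 3.
Voss leads with 5 wins (next highest: 4).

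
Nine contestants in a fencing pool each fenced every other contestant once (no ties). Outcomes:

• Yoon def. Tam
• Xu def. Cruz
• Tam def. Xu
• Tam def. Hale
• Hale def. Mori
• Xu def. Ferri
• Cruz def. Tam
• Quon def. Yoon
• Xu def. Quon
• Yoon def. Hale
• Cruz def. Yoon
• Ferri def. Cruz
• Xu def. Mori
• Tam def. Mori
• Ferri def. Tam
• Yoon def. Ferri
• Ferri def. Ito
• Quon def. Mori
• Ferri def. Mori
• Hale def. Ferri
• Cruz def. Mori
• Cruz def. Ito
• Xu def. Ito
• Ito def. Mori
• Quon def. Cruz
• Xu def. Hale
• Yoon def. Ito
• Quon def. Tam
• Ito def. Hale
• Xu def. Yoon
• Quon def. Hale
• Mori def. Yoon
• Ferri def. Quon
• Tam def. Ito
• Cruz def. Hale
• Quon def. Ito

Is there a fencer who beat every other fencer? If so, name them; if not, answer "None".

None

Highest win total is Xu with 7 (out of 8 possible).
Xu lost to Tam, so no fencer went undefeated.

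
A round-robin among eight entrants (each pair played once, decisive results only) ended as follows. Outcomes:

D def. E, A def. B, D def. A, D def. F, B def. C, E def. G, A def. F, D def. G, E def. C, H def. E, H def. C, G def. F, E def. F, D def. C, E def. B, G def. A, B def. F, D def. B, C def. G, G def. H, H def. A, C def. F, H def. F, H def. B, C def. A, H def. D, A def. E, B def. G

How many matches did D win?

D's results: beat A, B, C, E, F, G; lost to H.
That is 6 wins.

6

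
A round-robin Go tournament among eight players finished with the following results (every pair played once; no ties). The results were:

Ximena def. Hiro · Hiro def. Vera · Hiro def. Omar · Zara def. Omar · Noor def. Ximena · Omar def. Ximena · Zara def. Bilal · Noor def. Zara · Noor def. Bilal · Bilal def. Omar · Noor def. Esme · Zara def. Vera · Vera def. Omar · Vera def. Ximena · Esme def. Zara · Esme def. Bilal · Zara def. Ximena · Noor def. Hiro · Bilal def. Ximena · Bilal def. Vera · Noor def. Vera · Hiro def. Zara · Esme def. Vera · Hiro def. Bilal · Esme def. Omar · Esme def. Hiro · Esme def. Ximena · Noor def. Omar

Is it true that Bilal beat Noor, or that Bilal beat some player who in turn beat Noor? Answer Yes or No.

No

Bilal did not beat Noor directly.
Bilal beat Ximena, Vera, Omar, but each of them lost to Noor. No two-step path.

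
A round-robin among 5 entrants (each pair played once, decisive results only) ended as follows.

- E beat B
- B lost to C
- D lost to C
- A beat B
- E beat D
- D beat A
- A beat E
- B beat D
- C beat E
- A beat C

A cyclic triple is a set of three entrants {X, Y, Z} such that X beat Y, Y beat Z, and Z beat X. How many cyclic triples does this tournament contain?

3

Win totals: A 3, B 1, C 3, D 1, E 2.
An entrant with w wins dominates both others in C(w,2) triples; summing gives 3 + 0 + 3 + 0 + 1 = 7 transitive triples.
Total triples C(5,3) = 10, so cyclic triples = 10 − 7 = 3.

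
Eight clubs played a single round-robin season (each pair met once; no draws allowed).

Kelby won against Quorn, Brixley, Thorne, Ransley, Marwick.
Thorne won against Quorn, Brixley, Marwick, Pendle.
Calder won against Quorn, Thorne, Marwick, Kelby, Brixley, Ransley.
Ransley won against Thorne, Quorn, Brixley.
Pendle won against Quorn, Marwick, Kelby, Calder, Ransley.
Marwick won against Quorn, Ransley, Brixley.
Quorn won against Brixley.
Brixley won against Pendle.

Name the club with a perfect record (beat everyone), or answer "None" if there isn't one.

Highest win total is Calder with 6 (out of 7 possible).
Calder lost to Pendle, so no club went undefeated.

None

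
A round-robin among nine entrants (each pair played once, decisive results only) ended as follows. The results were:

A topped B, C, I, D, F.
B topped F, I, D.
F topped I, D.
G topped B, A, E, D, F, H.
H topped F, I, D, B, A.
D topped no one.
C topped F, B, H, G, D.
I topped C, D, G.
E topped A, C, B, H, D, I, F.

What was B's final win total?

3

B's results: beat D, F, I; lost to A, C, E, G, H.
That is 3 wins.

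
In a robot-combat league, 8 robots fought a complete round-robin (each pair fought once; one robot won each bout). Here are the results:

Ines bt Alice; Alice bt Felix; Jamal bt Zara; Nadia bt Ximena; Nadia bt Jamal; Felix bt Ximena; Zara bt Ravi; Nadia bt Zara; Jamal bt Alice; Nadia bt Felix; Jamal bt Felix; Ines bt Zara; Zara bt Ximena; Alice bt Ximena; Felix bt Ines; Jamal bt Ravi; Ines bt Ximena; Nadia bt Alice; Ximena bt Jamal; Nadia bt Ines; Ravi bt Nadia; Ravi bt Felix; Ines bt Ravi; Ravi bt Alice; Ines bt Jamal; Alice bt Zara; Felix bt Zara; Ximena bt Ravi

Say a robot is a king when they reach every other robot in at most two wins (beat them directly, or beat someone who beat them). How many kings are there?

Alice cannot reach Nadia in two steps.
Ines reaches everyone (king).
Jamal reaches everyone (king).
Ximena cannot reach Ines in two steps.
Felix cannot reach Nadia in two steps.
Zara cannot reach Ines in two steps.
Ravi reaches everyone (king).
Nadia reaches everyone (king).
Kings: Ines, Jamal, Ravi, Nadia — 4.

4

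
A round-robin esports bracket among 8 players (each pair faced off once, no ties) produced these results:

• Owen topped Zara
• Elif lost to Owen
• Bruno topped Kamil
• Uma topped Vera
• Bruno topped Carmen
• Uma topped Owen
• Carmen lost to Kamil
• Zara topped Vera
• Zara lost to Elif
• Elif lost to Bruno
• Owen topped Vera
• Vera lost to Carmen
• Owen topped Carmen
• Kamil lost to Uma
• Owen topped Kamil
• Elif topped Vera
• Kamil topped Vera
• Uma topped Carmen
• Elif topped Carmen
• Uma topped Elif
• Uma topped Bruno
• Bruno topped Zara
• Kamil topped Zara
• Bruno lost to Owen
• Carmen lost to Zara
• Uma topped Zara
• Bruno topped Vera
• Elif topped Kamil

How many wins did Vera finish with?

Vera's results: beat no one; lost to Carmen, Zara, Kamil, Elif, Owen, Bruno, Uma.
That is 0 wins.

0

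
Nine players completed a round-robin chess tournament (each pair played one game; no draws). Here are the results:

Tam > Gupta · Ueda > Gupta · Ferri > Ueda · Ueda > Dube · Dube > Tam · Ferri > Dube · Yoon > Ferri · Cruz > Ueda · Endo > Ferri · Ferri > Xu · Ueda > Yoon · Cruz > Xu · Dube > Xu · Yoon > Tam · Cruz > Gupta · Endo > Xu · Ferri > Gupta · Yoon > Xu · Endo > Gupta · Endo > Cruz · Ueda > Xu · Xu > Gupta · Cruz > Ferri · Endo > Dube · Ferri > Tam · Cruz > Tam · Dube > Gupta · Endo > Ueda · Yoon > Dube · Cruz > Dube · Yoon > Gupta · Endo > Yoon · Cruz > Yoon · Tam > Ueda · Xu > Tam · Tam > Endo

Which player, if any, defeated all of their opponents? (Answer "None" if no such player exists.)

None

Highest win total is Endo with 7 (out of 8 possible).
Endo lost to Tam, so no player went undefeated.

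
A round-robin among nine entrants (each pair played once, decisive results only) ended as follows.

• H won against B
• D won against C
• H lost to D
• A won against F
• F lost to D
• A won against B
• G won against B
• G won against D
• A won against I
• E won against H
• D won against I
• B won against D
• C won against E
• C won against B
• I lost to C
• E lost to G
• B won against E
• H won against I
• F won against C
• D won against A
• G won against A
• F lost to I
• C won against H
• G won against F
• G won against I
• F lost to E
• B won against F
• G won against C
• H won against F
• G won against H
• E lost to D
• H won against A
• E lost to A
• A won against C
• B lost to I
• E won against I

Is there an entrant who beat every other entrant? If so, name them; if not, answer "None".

G

G has 8 wins out of 8 opponents — a perfect record.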